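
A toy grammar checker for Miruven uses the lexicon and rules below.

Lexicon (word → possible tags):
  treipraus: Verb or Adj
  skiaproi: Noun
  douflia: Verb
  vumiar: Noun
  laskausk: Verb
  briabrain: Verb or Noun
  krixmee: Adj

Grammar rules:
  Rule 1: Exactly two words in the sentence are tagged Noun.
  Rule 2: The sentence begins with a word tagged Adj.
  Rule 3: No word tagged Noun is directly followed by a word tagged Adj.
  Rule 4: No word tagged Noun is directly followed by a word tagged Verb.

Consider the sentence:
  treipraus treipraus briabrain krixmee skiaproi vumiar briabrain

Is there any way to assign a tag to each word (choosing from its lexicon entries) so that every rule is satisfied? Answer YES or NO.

NO

Candidates per position — 1:treipraus {Verb,Adj}; 2:treipraus {Verb,Adj}; 3:briabrain {Verb,Noun}; 4:krixmee {Adj}; 5:skiaproi {Noun}; 6:vumiar {Noun}; 7:briabrain {Verb,Noun}.
Every candidate sequence violates at least one rule; no consistent tagging exists.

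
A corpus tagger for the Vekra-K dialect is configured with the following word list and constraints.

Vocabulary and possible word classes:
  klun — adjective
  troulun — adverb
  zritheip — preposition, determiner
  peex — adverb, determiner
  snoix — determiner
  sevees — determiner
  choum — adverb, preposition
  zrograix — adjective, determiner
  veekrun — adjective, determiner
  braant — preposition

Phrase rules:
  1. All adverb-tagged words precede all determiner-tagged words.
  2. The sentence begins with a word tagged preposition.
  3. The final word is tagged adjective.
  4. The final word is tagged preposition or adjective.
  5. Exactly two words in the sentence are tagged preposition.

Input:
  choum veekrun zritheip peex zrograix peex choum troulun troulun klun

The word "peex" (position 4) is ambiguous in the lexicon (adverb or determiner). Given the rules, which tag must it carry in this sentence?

Candidates per position — 1:choum {adverb,preposition}; 2:veekrun {adjective,determiner}; 3:zritheip {preposition,determiner}; 4:peex {adverb,determiner}; 5:zrograix {adjective,determiner}; 6:peex {adverb,determiner}; 7:choum {adverb,preposition}; 8:troulun {adverb}; 9:troulun {adverb}; 10:klun {adjective}.
If word 1 were adverb, no tagging could satisfy rule 2; so word 1 is preposition.
If word 2 were determiner, no tagging could satisfy rule 1; so word 2 is adjective.
If word 3 were determiner, no tagging could satisfy rule 1; so word 3 is preposition.
If word 4 were determiner, no tagging could satisfy rule 1; so word 4 is adverb.
If word 5 were determiner, no tagging could satisfy rule 1; so word 5 is adjective.
If word 6 were determiner, no tagging could satisfy rule 1; so word 6 is adverb.
If word 7 were preposition, no tagging could satisfy rule 5; so word 7 is adverb.
The unique satisfying tagging is: preposition adjective preposition adverb adjective adverb adverb adverb adverb adjective.
Checking: rule 1 ✓; rule 2 ✓; rule 3 ✓; rule 4 ✓; rule 5 ✓.

adverb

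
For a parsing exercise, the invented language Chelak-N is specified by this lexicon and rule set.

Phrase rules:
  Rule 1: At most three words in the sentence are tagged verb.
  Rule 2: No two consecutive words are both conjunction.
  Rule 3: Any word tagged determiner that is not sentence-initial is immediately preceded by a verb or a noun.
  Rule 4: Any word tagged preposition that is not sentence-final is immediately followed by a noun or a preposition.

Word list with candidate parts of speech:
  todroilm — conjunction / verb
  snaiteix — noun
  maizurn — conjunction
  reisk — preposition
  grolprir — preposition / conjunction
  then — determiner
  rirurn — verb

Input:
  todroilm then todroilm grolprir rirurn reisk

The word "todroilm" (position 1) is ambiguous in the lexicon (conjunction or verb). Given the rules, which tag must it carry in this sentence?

Candidates per position — 1:todroilm {conjunction,verb}; 2:then {determiner}; 3:todroilm {conjunction,verb}; 4:grolprir {preposition,conjunction}; 5:rirurn {verb}; 6:reisk {preposition}.
Position 1: conjunction is ruled out by rule 3; that leaves verb.
Position 4: preposition is ruled out by rule 4; that leaves conjunction.
Position 3: conjunction is ruled out by rule 2; that leaves verb.
The only consistent sequence is: verb determiner verb conjunction verb preposition.
Verifying each rule — rule 1 satisfied; rule 2 satisfied; rule 3 satisfied; rule 4 satisfied.

verb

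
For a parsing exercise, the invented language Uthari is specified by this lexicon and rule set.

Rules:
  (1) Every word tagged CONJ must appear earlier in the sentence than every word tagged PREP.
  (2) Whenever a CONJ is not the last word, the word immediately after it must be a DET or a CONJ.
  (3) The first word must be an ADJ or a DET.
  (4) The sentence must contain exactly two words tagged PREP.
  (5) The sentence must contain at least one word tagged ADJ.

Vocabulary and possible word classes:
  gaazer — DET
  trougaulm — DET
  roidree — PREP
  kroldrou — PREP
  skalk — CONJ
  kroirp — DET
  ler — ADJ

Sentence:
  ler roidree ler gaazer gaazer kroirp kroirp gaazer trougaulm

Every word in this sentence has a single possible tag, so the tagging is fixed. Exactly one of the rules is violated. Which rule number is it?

4

Fixed tagging: ADJ PREP ADJ DET DET DET DET DET DET.
Applying the rules: R1 pass, R2 pass, R3 pass, R4 fail, R5 pass.
Only rule 4 fails.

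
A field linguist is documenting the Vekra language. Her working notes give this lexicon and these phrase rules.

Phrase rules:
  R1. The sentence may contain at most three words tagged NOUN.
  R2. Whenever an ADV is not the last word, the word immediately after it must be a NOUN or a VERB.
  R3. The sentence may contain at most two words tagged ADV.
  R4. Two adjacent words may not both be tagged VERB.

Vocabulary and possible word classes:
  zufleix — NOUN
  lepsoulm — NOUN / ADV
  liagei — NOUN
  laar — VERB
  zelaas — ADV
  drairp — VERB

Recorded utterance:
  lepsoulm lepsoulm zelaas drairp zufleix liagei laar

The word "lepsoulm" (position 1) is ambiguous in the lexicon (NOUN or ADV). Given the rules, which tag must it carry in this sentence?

Candidates per position — 1:lepsoulm {NOUN,ADV}; 2:lepsoulm {NOUN,ADV}; 3:zelaas {ADV}; 4:drairp {VERB}; 5:zufleix {NOUN}; 6:liagei {NOUN}; 7:laar {VERB}.
At position 2, choosing ADV makes rule 2 impossible to satisfy; hence NOUN.
At position 1, choosing NOUN makes rule 1 impossible to satisfy; hence ADV.
So the tagging must be: ADV NOUN ADV VERB NOUN NOUN VERB.
Rule-by-rule: rule 1 holds; rule 2 holds; rule 3 holds; rule 4 holds.

ADV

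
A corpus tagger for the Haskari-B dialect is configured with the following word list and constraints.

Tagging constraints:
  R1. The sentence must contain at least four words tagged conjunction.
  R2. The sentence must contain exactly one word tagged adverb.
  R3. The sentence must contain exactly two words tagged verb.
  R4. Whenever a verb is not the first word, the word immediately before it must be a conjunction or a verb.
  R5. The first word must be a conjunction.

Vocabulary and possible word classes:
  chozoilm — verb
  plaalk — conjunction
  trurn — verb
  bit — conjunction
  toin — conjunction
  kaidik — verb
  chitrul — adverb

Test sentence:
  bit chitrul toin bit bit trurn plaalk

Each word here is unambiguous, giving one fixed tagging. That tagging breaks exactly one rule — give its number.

Fixed tagging: conjunction adverb conjunction conjunction conjunction verb conjunction.
Checking each rule: R1 ✓, R2 ✓, R3 ✗, R4 ✓, R5 ✓.
Only rule 3 fails.

3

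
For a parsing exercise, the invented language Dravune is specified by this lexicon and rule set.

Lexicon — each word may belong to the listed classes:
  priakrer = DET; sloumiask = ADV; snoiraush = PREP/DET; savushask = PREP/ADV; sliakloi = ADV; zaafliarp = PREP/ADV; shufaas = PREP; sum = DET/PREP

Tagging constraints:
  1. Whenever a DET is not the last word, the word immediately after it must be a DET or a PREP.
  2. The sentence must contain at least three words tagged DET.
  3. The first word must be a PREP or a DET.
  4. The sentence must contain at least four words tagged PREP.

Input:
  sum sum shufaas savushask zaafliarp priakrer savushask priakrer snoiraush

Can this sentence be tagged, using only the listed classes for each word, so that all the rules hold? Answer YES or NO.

Candidates per position — 1:sum {DET,PREP}; 2:sum {DET,PREP}; 3:shufaas {PREP}; 4:savushask {PREP,ADV}; 5:zaafliarp {PREP,ADV}; 6:priakrer {DET}; 7:savushask {PREP,ADV}; 8:priakrer {DET}; 9:snoiraush {PREP,DET}.
One satisfying assignment: PREP DET PREP PREP ADV DET PREP DET PREP.
Checking: rule 1 ok; rule 2 ok; rule 3 ok; rule 4 ok.

YES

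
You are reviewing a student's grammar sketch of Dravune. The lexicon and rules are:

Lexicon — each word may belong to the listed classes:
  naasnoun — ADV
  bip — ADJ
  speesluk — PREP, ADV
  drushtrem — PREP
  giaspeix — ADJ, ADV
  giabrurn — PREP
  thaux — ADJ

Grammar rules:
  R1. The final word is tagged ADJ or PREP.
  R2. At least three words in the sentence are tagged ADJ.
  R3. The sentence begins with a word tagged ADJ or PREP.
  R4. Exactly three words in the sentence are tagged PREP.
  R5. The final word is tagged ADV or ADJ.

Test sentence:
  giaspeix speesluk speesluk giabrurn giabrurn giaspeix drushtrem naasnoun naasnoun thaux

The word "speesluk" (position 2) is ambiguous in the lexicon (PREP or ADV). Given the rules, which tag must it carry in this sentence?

Candidates per position — 1:giaspeix {ADJ,ADV}; 2:speesluk {PREP,ADV}; 3:speesluk {PREP,ADV}; 4:giabrurn {PREP}; 5:giabrurn {PREP}; 6:giaspeix {ADJ,ADV}; 7:drushtrem {PREP}; 8:naasnoun {ADV}; 9:naasnoun {ADV}; 10:thaux {ADJ}.
Position 1: ADV is ruled out by rule 2; that leaves ADJ.
Position 2: PREP is ruled out by rule 4; that leaves ADV.
Position 3: PREP is ruled out by rule 4; that leaves ADV.
Position 6: ADV is ruled out by rule 2; that leaves ADJ.
The only consistent sequence is: ADJ ADV ADV PREP PREP ADJ PREP ADV ADV ADJ.
Checking: rule 1 satisfied; rule 2 satisfied; rule 3 satisfied; rule 4 satisfied; rule 5 satisfied.

ADV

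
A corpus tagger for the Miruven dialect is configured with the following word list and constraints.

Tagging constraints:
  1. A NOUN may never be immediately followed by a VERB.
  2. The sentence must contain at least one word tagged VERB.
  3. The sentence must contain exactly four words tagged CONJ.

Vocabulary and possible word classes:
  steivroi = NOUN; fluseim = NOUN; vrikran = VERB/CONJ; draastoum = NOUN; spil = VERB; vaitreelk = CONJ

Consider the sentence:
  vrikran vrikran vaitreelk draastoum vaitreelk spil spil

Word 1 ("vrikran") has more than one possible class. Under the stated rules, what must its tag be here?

CONJ

Candidates per position — 1:vrikran {VERB,CONJ}; 2:vrikran {VERB,CONJ}; 3:vaitreelk {CONJ}; 4:draastoum {NOUN}; 5:vaitreelk {CONJ}; 6:spil {VERB}; 7:spil {VERB}.
If word 1 were VERB, no tagging could satisfy rule 3; so word 1 is CONJ.
If word 2 were VERB, no tagging could satisfy rule 3; so word 2 is CONJ.
The unique satisfying tagging is: CONJ CONJ CONJ NOUN CONJ VERB VERB.
Checking: rule 1 ✓; rule 2 ✓; rule 3 ✓.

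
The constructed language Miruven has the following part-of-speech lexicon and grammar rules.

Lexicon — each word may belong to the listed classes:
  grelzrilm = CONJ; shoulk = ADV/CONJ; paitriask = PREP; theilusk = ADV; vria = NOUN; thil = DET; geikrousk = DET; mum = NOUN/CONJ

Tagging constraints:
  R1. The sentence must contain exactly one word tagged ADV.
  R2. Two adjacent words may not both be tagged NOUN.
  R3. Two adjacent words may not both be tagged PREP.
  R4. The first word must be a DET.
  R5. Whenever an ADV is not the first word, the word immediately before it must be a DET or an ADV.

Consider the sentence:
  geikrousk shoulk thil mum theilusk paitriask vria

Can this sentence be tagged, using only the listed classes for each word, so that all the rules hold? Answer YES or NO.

Candidates per position — 1:geikrousk {DET}; 2:shoulk {ADV,CONJ}; 3:thil {DET}; 4:mum {NOUN,CONJ}; 5:theilusk {ADV}; 6:paitriask {PREP}; 7:vria {NOUN}.
Rule 5 cannot be satisfied by any choice of tags from the lexicon.
So there is no consistent tagging.

NO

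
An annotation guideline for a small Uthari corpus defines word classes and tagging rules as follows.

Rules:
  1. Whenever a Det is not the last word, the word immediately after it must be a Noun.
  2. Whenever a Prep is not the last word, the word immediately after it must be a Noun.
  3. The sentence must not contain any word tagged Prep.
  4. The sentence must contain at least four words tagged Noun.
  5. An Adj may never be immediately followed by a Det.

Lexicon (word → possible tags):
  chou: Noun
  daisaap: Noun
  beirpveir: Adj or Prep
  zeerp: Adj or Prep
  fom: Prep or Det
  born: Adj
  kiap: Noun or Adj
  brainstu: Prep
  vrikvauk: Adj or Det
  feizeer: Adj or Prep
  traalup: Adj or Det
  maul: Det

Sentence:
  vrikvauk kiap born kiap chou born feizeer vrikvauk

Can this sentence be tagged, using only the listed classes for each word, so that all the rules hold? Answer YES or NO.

Candidates per position — 1:vrikvauk {Adj,Det}; 2:kiap {Noun,Adj}; 3:born {Adj}; 4:kiap {Noun,Adj}; 5:chou {Noun}; 6:born {Adj}; 7:feizeer {Adj,Prep}; 8:vrikvauk {Adj,Det}.
Rule 4 cannot be satisfied by any choice of tags from the lexicon.
So there is no consistent tagging.

NO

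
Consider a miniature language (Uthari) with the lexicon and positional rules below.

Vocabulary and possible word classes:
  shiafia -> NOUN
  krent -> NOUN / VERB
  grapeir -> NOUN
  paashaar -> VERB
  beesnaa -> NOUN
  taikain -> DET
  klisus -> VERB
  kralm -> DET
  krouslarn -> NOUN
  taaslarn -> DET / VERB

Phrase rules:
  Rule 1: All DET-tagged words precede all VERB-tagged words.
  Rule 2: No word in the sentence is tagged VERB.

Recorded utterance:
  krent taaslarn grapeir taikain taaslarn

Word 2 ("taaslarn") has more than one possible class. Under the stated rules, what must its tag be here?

DET

Candidates per position — 1:krent {NOUN,VERB}; 2:taaslarn {DET,VERB}; 3:grapeir {NOUN}; 4:taikain {DET}; 5:taaslarn {DET,VERB}.
If word 1 were VERB, no tagging could satisfy rule 1; so word 1 is NOUN.
If word 2 were VERB, no tagging could satisfy rule 1; so word 2 is DET.
If word 5 were VERB, no tagging could satisfy rule 2; so word 5 is DET.
The unique satisfying tagging is: NOUN DET NOUN DET DET.
Verifying each rule — rule 1 ok; rule 2 ok.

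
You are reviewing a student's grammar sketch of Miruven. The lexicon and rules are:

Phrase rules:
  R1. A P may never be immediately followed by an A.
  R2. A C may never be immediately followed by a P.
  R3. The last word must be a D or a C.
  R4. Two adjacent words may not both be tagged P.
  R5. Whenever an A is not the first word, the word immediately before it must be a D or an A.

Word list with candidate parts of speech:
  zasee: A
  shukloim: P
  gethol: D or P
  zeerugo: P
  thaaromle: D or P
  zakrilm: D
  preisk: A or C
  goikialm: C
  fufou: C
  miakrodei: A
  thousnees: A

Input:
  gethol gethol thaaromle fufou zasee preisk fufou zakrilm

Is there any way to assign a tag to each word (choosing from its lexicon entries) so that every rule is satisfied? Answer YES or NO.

Candidates per position — 1:gethol {D,P}; 2:gethol {D,P}; 3:thaaromle {D,P}; 4:fufou {C}; 5:zasee {A}; 6:preisk {A,C}; 7:fufou {C}; 8:zakrilm {D}.
Rule 5 cannot be satisfied by any choice of tags from the lexicon.
So there is no consistent tagging.

NO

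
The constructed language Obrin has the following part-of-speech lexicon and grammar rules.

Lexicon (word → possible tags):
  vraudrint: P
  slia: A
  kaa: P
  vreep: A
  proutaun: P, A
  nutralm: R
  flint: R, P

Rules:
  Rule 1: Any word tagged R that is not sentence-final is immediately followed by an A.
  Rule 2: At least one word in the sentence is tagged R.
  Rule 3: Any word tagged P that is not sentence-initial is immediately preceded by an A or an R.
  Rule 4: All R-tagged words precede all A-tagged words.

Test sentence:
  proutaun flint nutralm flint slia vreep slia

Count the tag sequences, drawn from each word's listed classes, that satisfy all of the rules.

0

Candidates per position — 1:proutaun {P,A}; 2:flint {R,P}; 3:nutralm {R}; 4:flint {R,P}; 5:slia {A}; 6:vreep {A}; 7:slia {A}.
There are 8 candidate sequences in total.
Rule 1 cannot be satisfied by any choice of tags from the lexicon.
So there is no consistent tagging.
Count = 0.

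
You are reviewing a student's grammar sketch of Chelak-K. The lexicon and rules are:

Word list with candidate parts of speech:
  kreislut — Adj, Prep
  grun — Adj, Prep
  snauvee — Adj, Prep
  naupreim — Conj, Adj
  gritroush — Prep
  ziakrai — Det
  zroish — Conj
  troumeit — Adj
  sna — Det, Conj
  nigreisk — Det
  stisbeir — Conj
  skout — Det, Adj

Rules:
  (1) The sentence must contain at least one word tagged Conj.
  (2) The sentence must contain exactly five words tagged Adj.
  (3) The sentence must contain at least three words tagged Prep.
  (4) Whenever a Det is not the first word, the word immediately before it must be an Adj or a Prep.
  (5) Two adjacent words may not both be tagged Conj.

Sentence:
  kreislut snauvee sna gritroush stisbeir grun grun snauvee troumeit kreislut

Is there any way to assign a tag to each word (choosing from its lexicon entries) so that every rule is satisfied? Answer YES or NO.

Candidates per position — 1:kreislut {Adj,Prep}; 2:snauvee {Adj,Prep}; 3:sna {Det,Conj}; 4:gritroush {Prep}; 5:stisbeir {Conj}; 6:grun {Adj,Prep}; 7:grun {Adj,Prep}; 8:snauvee {Adj,Prep}; 9:troumeit {Adj}; 10:kreislut {Adj,Prep}.
One satisfying assignment: Prep Adj Det Prep Conj Prep Adj Adj Adj Adj.
Rule-by-rule: rule 1 ✓; rule 2 ✓; rule 3 ✓; rule 4 ✓; rule 5 ✓.

YES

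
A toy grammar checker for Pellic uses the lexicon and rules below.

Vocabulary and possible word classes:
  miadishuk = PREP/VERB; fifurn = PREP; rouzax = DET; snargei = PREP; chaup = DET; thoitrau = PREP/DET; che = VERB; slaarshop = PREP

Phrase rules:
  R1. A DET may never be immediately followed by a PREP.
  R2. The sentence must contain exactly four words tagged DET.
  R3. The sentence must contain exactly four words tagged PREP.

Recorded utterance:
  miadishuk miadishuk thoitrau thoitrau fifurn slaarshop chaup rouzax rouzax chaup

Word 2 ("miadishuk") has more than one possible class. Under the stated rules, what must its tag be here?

Candidates per position — 1:miadishuk {PREP,VERB}; 2:miadishuk {PREP,VERB}; 3:thoitrau {PREP,DET}; 4:thoitrau {PREP,DET}; 5:fifurn {PREP}; 6:slaarshop {PREP}; 7:chaup {DET}; 8:rouzax {DET}; 9:rouzax {DET}; 10:chaup {DET}.
If word 3 were DET, no tagging could satisfy rule 1; so word 3 is PREP.
If word 4 were DET, no tagging could satisfy rule 1; so word 4 is PREP.
If word 1 were PREP, no tagging could satisfy rule 3; so word 1 is VERB.
If word 2 were PREP, no tagging could satisfy rule 3; so word 2 is VERB.
The only consistent sequence is: VERB VERB PREP PREP PREP PREP DET DET DET DET.
Checking: rule 1 ok; rule 2 ok; rule 3 ok.

VERB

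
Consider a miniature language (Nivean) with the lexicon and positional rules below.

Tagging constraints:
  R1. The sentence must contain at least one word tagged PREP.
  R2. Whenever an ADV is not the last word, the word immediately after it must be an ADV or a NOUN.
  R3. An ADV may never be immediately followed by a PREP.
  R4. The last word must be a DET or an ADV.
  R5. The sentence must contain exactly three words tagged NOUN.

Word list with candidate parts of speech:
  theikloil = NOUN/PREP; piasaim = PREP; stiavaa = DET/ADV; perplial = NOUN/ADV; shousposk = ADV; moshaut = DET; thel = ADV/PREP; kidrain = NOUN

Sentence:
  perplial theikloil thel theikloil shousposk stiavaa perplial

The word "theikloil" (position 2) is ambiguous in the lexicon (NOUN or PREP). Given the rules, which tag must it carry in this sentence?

NOUN

Candidates per position — 1:perplial {NOUN,ADV}; 2:theikloil {NOUN,PREP}; 3:thel {ADV,PREP}; 4:theikloil {NOUN,PREP}; 5:shousposk {ADV}; 6:stiavaa {DET,ADV}; 7:perplial {NOUN,ADV}.
At position 6, choosing DET makes rule 2 impossible to satisfy; hence ADV.
At position 7, choosing NOUN makes rule 4 impossible to satisfy; hence ADV.
At position 1, choosing ADV makes rule 5 impossible to satisfy; hence NOUN.
At position 2, choosing PREP makes rule 5 impossible to satisfy; hence NOUN.
At position 4, choosing PREP makes rule 5 impossible to satisfy; hence NOUN.
At position 3, choosing ADV makes rule 1 impossible to satisfy; hence PREP.
That leaves exactly one tagging: NOUN NOUN PREP NOUN ADV ADV ADV.
Checking: rule 1 ok; rule 2 ok; rule 3 ok; rule 4 ok; rule 5 ok.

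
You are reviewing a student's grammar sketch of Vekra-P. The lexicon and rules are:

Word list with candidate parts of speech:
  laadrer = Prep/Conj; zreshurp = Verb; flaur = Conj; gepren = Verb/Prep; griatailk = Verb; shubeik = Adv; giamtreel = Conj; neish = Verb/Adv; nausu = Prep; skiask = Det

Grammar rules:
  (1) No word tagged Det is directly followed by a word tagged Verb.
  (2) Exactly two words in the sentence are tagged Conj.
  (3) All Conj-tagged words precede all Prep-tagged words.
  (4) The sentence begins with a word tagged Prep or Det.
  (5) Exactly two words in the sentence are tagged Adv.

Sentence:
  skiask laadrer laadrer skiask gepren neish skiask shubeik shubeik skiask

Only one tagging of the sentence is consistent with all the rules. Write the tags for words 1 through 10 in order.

Det Conj Conj Det Prep Verb Det Adv Adv Det

Candidates per position — 1:skiask {Det}; 2:laadrer {Prep,Conj}; 3:laadrer {Prep,Conj}; 4:skiask {Det}; 5:gepren {Verb,Prep}; 6:neish {Verb,Adv}; 7:skiask {Det}; 8:shubeik {Adv}; 9:shubeik {Adv}; 10:skiask {Det}.
Position 2: Prep is ruled out by rule 2; that leaves Conj.
Position 3: Prep is ruled out by rule 2; that leaves Conj.
Position 5: Verb is ruled out by rule 1; that leaves Prep.
Position 6: Adv is ruled out by rule 5; that leaves Verb.
The unique satisfying tagging is: Det Conj Conj Det Prep Verb Det Adv Adv Det.
Check: rule 1 ok; rule 2 ok; rule 3 ok; rule 4 ok; rule 5 ok.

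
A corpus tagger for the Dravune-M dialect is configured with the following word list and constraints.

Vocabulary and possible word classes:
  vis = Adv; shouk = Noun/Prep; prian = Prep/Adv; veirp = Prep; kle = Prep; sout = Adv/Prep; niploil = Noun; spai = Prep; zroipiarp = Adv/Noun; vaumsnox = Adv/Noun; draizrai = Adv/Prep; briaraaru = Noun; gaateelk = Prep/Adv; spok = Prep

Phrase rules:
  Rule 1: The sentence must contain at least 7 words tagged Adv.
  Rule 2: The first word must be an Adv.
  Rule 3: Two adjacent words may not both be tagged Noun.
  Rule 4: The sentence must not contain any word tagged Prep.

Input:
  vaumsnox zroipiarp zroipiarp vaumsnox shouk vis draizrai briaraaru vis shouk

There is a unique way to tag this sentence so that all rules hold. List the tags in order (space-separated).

Candidates per position — 1:vaumsnox {Adv,Noun}; 2:zroipiarp {Adv,Noun}; 3:zroipiarp {Adv,Noun}; 4:vaumsnox {Adv,Noun}; 5:shouk {Noun,Prep}; 6:vis {Adv}; 7:draizrai {Adv,Prep}; 8:briaraaru {Noun}; 9:vis {Adv}; 10:shouk {Noun,Prep}.
Word 1 cannot be Noun — rule 1 would then fail for every completion. It is Adv.
Word 2 cannot be Noun — rule 1 would then fail for every completion. It is Adv.
Word 3 cannot be Noun — rule 1 would then fail for every completion. It is Adv.
Word 4 cannot be Noun — rule 1 would then fail for every completion. It is Adv.
Word 5 cannot be Prep — rule 4 would then fail for every completion. It is Noun.
Word 7 cannot be Prep — rule 1 would then fail for every completion. It is Adv.
Word 10 cannot be Prep — rule 4 would then fail for every completion. It is Noun.
The unique satisfying tagging is: Adv Adv Adv Adv Noun Adv Adv Noun Adv Noun.
Rule-by-rule: rule 1 holds; rule 2 holds; rule 3 holds; rule 4 holds.

Adv Adv Adv Adv Noun Adv Adv Noun Adv Noun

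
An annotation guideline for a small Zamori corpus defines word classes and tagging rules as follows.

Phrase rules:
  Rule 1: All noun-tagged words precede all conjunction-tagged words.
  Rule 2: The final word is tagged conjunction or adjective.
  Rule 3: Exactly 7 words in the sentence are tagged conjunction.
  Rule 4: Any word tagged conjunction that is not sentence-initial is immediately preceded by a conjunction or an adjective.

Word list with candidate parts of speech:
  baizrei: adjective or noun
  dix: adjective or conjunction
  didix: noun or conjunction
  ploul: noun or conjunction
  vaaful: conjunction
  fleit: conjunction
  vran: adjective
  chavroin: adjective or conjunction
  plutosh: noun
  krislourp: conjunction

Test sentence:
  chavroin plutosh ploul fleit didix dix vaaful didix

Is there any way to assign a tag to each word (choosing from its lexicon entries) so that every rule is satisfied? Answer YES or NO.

NO

Candidates per position — 1:chavroin {adjective,conjunction}; 2:plutosh {noun}; 3:ploul {noun,conjunction}; 4:fleit {conjunction}; 5:didix {noun,conjunction}; 6:dix {adjective,conjunction}; 7:vaaful {conjunction}; 8:didix {noun,conjunction}.
Rule 4 cannot be satisfied by any choice of tags from the lexicon.
So there is no consistent tagging.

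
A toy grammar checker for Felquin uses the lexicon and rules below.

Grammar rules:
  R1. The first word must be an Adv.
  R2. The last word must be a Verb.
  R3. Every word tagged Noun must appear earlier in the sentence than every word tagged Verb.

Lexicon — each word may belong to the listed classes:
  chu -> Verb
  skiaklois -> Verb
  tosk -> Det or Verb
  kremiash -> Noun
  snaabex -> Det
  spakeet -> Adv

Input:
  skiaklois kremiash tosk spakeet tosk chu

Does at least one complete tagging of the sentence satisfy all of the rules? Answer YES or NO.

NO

Candidates per position — 1:skiaklois {Verb}; 2:kremiash {Noun}; 3:tosk {Det,Verb}; 4:spakeet {Adv}; 5:tosk {Det,Verb}; 6:chu {Verb}.
Rule 1 cannot be satisfied by any choice of tags from the lexicon.
So there is no consistent tagging.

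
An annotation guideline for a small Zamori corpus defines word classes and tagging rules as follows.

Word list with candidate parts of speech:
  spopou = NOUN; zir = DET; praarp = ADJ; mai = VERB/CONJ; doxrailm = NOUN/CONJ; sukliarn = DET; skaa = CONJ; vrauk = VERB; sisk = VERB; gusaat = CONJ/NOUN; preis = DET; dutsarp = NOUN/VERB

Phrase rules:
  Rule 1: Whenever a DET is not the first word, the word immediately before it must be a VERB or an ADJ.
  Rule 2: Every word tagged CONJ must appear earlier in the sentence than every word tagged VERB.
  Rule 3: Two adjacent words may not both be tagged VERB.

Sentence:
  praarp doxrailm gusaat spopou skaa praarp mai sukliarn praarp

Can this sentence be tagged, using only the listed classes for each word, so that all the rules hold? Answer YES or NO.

Candidates per position — 1:praarp {ADJ}; 2:doxrailm {NOUN,CONJ}; 3:gusaat {CONJ,NOUN}; 4:spopou {NOUN}; 5:skaa {CONJ}; 6:praarp {ADJ}; 7:mai {VERB,CONJ}; 8:sukliarn {DET}; 9:praarp {ADJ}.
One satisfying assignment: ADJ NOUN CONJ NOUN CONJ ADJ VERB DET ADJ.
Rule-by-rule: rule 1 ok; rule 2 ok; rule 3 ok.

YES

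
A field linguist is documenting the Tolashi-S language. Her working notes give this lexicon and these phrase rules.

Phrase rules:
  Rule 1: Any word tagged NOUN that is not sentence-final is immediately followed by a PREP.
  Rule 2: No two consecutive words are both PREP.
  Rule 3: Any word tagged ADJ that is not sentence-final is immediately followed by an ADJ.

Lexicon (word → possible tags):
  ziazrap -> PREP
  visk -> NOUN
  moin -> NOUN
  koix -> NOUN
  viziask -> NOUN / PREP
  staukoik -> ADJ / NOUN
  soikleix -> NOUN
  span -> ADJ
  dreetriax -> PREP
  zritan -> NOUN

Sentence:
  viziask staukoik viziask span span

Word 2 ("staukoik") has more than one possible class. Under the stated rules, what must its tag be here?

NOUN

Candidates per position — 1:viziask {NOUN,PREP}; 2:staukoik {ADJ,NOUN}; 3:viziask {NOUN,PREP}; 4:span {ADJ}; 5:span {ADJ}.
Position 1: NOUN is ruled out by rule 1; that leaves PREP.
Position 2: ADJ is ruled out by rule 3; that leaves NOUN.
Position 3: NOUN is ruled out by rule 1; that leaves PREP.
That leaves exactly one tagging: PREP NOUN PREP ADJ ADJ.
Checking: rule 1 ✓; rule 2 ✓; rule 3 ✓.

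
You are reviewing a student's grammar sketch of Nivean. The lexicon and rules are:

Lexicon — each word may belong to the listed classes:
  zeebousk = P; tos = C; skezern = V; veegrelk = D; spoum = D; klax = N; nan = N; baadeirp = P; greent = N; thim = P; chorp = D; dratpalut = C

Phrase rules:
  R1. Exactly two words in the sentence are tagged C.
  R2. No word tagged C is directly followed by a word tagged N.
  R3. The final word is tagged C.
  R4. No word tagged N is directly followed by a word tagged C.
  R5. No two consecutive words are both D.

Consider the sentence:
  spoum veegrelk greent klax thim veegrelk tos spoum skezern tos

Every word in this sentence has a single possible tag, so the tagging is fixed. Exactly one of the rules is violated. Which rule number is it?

5

Fixed tagging: D D N N P D C D V C.
Checking each rule: R1 holds, R2 holds, R3 holds, R4 holds, R5 violated.
Only rule 5 fails.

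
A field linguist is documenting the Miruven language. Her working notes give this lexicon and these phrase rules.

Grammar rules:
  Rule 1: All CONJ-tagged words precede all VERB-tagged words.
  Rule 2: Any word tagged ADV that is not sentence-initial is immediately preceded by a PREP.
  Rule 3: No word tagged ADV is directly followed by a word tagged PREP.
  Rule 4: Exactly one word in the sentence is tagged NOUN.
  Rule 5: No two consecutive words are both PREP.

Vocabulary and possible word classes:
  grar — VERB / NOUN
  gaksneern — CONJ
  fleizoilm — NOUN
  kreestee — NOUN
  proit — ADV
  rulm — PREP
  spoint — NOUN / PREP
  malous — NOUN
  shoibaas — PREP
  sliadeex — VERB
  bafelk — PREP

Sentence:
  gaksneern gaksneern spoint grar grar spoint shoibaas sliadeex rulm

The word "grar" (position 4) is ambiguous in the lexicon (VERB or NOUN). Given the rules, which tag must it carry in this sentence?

Candidates per position — 1:gaksneern {CONJ}; 2:gaksneern {CONJ}; 3:spoint {NOUN,PREP}; 4:grar {VERB,NOUN}; 5:grar {VERB,NOUN}; 6:spoint {NOUN,PREP}; 7:shoibaas {PREP}; 8:sliadeex {VERB}; 9:rulm {PREP}.
Position 6: tagging it PREP would leave rule 5 unsatisfiable, so it must be NOUN.
Position 3: tagging it NOUN would leave rule 4 unsatisfiable, so it must be PREP.
Position 4: tagging it NOUN would leave rule 4 unsatisfiable, so it must be VERB.
Position 5: tagging it NOUN would leave rule 4 unsatisfiable, so it must be VERB.
The only consistent sequence is: CONJ CONJ PREP VERB VERB NOUN PREP VERB PREP.
Check: rule 1 ok; rule 2 ok; rule 3 ok; rule 4 ok; rule 5 ok.

VERB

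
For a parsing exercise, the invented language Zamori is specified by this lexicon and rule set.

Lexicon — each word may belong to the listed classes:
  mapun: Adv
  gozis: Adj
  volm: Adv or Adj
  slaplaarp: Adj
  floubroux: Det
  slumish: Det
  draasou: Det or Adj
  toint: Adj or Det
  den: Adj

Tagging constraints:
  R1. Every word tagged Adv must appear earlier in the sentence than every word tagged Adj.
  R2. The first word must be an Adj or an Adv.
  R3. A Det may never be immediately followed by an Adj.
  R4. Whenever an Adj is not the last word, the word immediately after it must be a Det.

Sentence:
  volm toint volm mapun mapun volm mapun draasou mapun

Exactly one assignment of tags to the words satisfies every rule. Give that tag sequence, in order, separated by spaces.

Candidates per position — 1:volm {Adv,Adj}; 2:toint {Adj,Det}; 3:volm {Adv,Adj}; 4:mapun {Adv}; 5:mapun {Adv}; 6:volm {Adv,Adj}; 7:mapun {Adv}; 8:draasou {Det,Adj}; 9:mapun {Adv}.
Position 1: Adj is ruled out by rule 1; that leaves Adv.
Position 2: Adj is ruled out by rule 1; that leaves Det.
Position 3: Adj is ruled out by rule 1; that leaves Adv.
Position 6: Adj is ruled out by rule 1; that leaves Adv.
Position 8: Adj is ruled out by rule 1; that leaves Det.
So the tagging must be: Adv Det Adv Adv Adv Adv Adv Det Adv.
Verifying each rule — rule 1 satisfied; rule 2 satisfied; rule 3 satisfied; rule 4 satisfied.

Adv Det Adv Adv Adv Adv Adv Det Adv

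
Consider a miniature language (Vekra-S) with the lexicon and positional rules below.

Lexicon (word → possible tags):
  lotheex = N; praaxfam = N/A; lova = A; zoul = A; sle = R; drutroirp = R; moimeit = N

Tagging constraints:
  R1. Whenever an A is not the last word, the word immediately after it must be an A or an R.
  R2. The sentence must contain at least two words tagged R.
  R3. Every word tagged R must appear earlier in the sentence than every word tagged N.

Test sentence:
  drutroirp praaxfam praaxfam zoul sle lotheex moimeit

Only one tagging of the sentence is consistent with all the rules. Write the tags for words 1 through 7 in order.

Candidates per position — 1:drutroirp {R}; 2:praaxfam {N,A}; 3:praaxfam {N,A}; 4:zoul {A}; 5:sle {R}; 6:lotheex {N}; 7:moimeit {N}.
If word 2 were N, no tagging could satisfy rule 3; so word 2 is A.
If word 3 were N, no tagging could satisfy rule 1; so word 3 is A.
The unique satisfying tagging is: R A A A R N N.
Verifying each rule — rule 1 ok; rule 2 ok; rule 3 ok.

R A A A R N N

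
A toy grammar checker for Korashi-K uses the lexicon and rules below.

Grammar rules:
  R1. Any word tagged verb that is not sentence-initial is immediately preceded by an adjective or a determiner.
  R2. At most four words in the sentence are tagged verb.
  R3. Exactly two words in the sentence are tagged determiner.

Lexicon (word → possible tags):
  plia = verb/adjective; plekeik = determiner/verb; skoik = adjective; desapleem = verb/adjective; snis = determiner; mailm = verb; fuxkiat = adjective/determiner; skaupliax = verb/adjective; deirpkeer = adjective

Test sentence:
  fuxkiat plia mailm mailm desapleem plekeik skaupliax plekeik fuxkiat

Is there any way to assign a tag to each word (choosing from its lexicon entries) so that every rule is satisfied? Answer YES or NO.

Candidates per position — 1:fuxkiat {adjective,determiner}; 2:plia {verb,adjective}; 3:mailm {verb}; 4:mailm {verb}; 5:desapleem {verb,adjective}; 6:plekeik {determiner,verb}; 7:skaupliax {verb,adjective}; 8:plekeik {determiner,verb}; 9:fuxkiat {adjective,determiner}.
Rule 1 cannot be satisfied by any choice of tags from the lexicon.
So there is no consistent tagging.

NO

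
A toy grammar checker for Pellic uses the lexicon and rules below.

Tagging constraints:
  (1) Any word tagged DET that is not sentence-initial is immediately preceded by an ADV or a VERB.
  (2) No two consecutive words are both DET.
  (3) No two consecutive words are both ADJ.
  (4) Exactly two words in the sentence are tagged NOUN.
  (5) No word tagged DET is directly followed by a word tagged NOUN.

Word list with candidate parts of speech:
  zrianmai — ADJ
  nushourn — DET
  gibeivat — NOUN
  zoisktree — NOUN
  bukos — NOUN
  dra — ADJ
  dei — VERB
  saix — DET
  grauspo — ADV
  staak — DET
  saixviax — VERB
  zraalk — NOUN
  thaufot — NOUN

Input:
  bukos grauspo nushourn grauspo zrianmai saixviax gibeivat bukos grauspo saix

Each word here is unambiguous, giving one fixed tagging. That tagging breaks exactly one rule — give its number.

4

Fixed tagging: NOUN ADV DET ADV ADJ VERB NOUN NOUN ADV DET.
Applying the rules: R1 ok, R2 ok, R3 ok, R4 fails, R5 ok.
Only rule 4 fails.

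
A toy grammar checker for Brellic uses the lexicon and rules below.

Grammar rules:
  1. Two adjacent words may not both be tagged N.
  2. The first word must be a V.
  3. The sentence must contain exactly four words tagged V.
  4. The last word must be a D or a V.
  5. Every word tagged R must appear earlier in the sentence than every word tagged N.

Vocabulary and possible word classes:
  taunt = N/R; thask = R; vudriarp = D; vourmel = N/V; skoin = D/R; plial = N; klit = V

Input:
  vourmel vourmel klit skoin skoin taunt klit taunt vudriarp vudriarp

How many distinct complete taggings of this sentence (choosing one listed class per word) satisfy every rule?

Candidates per position — 1:vourmel {N,V}; 2:vourmel {N,V}; 3:klit {V}; 4:skoin {D,R}; 5:skoin {D,R}; 6:taunt {N,R}; 7:klit {V}; 8:taunt {N,R}; 9:vudriarp {D}; 10:vudriarp {D}.
There are 64 candidate sequences in total.
Checking each against the rules leaves 12 sequences.
Count = 12.

12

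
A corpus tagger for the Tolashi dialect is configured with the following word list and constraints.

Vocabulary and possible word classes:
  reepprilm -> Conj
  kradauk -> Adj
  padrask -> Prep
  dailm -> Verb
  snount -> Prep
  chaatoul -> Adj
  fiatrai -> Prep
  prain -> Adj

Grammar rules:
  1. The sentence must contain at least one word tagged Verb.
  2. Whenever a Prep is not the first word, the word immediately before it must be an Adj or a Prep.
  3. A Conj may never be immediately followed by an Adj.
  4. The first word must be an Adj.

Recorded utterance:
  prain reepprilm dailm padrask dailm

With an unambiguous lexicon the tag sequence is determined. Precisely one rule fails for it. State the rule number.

Fixed tagging: Adj Conj Verb Prep Verb.
Rule check: R1 ok, R2 fails, R3 ok, R4 ok.
Only rule 2 fails.

2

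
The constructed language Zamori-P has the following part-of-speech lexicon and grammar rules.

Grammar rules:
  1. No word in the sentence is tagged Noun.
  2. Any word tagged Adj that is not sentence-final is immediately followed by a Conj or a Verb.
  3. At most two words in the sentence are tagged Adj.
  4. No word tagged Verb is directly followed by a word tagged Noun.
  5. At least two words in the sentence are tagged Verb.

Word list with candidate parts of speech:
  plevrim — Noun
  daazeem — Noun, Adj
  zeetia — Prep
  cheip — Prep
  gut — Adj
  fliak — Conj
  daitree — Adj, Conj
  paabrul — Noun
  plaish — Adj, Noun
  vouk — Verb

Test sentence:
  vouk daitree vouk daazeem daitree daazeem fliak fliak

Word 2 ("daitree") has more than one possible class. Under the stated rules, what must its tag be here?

Conj

Candidates per position — 1:vouk {Verb}; 2:daitree {Adj,Conj}; 3:vouk {Verb}; 4:daazeem {Noun,Adj}; 5:daitree {Adj,Conj}; 6:daazeem {Noun,Adj}; 7:fliak {Conj}; 8:fliak {Conj}.
Word 4 cannot be Noun — rule 1 would then fail for every completion. It is Adj.
Word 5 cannot be Adj — rule 2 would then fail for every completion. It is Conj.
Word 6 cannot be Noun — rule 1 would then fail for every completion. It is Adj.
Word 2 cannot be Adj — rule 3 would then fail for every completion. It is Conj.
So the tagging must be: Verb Conj Verb Adj Conj Adj Conj Conj.
Verifying each rule — rule 1 ok; rule 2 ok; rule 3 ok; rule 4 ok; rule 5 ok.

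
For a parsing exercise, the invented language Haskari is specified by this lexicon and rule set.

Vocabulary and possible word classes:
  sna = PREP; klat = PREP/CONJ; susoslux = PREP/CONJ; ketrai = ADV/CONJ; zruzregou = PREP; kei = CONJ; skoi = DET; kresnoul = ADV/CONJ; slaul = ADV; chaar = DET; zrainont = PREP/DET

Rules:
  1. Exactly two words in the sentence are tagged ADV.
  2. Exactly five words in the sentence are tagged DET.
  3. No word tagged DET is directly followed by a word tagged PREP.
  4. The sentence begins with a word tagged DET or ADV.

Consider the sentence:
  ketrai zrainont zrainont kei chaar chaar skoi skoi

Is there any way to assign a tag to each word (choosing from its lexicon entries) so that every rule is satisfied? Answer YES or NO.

NO

Candidates per position — 1:ketrai {ADV,CONJ}; 2:zrainont {PREP,DET}; 3:zrainont {PREP,DET}; 4:kei {CONJ}; 5:chaar {DET}; 6:chaar {DET}; 7:skoi {DET}; 8:skoi {DET}.
Rule 1 cannot be satisfied by any choice of tags from the lexicon.
So there is no consistent tagging.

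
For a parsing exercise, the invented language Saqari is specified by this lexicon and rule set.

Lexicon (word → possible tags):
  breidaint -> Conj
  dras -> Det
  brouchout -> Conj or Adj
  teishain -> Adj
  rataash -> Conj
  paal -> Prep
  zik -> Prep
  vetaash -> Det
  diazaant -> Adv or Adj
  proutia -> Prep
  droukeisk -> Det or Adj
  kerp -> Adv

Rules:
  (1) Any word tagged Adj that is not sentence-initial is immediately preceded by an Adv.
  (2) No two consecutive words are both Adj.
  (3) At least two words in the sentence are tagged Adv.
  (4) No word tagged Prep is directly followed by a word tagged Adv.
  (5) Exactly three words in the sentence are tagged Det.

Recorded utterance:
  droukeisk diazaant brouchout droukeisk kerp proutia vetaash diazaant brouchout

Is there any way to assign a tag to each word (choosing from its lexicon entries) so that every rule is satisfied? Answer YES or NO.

Candidates per position — 1:droukeisk {Det,Adj}; 2:diazaant {Adv,Adj}; 3:brouchout {Conj,Adj}; 4:droukeisk {Det,Adj}; 5:kerp {Adv}; 6:proutia {Prep}; 7:vetaash {Det}; 8:diazaant {Adv,Adj}; 9:brouchout {Conj,Adj}.
One satisfying assignment: Det Adv Adj Det Adv Prep Det Adv Conj.
Check: rule 1 ✓; rule 2 ✓; rule 3 ✓; rule 4 ✓; rule 5 ✓.

YES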